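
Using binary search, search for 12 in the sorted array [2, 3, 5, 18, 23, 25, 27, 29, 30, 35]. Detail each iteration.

Binary search for 12 in [2, 3, 5, 18, 23, 25, 27, 29, 30, 35]:

lo=0, hi=9, mid=4, arr[mid]=23 -> 23 > 12, search left half
lo=0, hi=3, mid=1, arr[mid]=3 -> 3 < 12, search right half
lo=2, hi=3, mid=2, arr[mid]=5 -> 5 < 12, search right half
lo=3, hi=3, mid=3, arr[mid]=18 -> 18 > 12, search left half
lo=3 > hi=2, target 12 not found

Binary search determines that 12 is not in the array after 4 comparisons. The search space was exhausted without finding the target.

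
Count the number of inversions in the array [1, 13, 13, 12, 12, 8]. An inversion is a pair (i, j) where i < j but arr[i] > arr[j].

Finding inversions in [1, 13, 13, 12, 12, 8]:

(1, 3): arr[1]=13 > arr[3]=12
(1, 4): arr[1]=13 > arr[4]=12
(1, 5): arr[1]=13 > arr[5]=8
(2, 3): arr[2]=13 > arr[3]=12
(2, 4): arr[2]=13 > arr[4]=12
(2, 5): arr[2]=13 > arr[5]=8
(3, 5): arr[3]=12 > arr[5]=8
(4, 5): arr[4]=12 > arr[5]=8

Total inversions: 8

The array has 8 inversion(s): (1,3), (1,4), (1,5), (2,3), (2,4), (2,5), (3,5), (4,5). Each pair (i,j) satisfies i < j and arr[i] > arr[j].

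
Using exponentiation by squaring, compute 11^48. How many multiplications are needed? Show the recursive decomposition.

Computing 11^48 by squaring (build up from 11^1; each line after the first costs one multiplication):

11^1 = 11
11^2 = (11^1)^2 = 11^2 = 121
11^3 = 11 * 11^2 = 11 * 121 = 1331
11^6 = (11^3)^2 = 1331^2 = 1771561
11^12 = (11^6)^2 = 1771561^2 = 3138428376721
11^24 = (11^12)^2 = 3138428376721^2 = 9849732675807611094711841
11^48 = (11^24)^2 = 9849732675807611094711841^2 = 97017233784872162402203715694511008214034825609281

Result: 97017233784872162402203715694511008214034825609281
Multiplications needed: 6 (6 lines after 11^1)

11^48 = 97017233784872162402203715694511008214034825609281. Using exponentiation by squaring, this requires 6 multiplications. The key idea: if the exponent is even, square the half-power; if odd, multiply by the base once.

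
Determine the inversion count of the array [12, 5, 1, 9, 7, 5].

Finding inversions in [12, 5, 1, 9, 7, 5]:

(0, 1): arr[0]=12 > arr[1]=5
(0, 2): arr[0]=12 > arr[2]=1
(0, 3): arr[0]=12 > arr[3]=9
(0, 4): arr[0]=12 > arr[4]=7
(0, 5): arr[0]=12 > arr[5]=5
(1, 2): arr[1]=5 > arr[2]=1
(3, 4): arr[3]=9 > arr[4]=7
(3, 5): arr[3]=9 > arr[5]=5
(4, 5): arr[4]=7 > arr[5]=5

Total inversions: 9

The array has 9 inversion(s): (0,1), (0,2), (0,3), (0,4), (0,5), (1,2), (3,4), (3,5), (4,5). Each pair (i,j) satisfies i < j and arr[i] > arr[j].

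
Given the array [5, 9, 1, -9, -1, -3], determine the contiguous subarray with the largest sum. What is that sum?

Using Kadane's algorithm on [5, 9, 1, -9, -1, -3]:

Scanning through the array:
Position 1 (value 9): max_ending_here = 14, max_so_far = 14
Position 2 (value 1): max_ending_here = 15, max_so_far = 15
Position 3 (value -9): max_ending_here = 6, max_so_far = 15
Position 4 (value -1): max_ending_here = 5, max_so_far = 15
Position 5 (value -3): max_ending_here = 2, max_so_far = 15

Maximum subarray: [5, 9, 1]
Maximum sum: 15

The maximum subarray is [5, 9, 1] with sum 15. This subarray runs from index 0 to index 2.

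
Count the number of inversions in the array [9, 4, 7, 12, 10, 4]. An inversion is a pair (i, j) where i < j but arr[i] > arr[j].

Finding inversions in [9, 4, 7, 12, 10, 4]:

(0, 1): arr[0]=9 > arr[1]=4
(0, 2): arr[0]=9 > arr[2]=7
(0, 5): arr[0]=9 > arr[5]=4
(2, 5): arr[2]=7 > arr[5]=4
(3, 4): arr[3]=12 > arr[4]=10
(3, 5): arr[3]=12 > arr[5]=4
(4, 5): arr[4]=10 > arr[5]=4

Total inversions: 7

The array has 7 inversion(s): (0,1), (0,2), (0,5), (2,5), (3,4), (3,5), (4,5). Each pair (i,j) satisfies i < j and arr[i] > arr[j].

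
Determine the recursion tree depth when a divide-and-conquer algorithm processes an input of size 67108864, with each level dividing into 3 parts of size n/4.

For divide and conquer with division factor 4:

Problem sizes at each level:
Level 0: 67108864
Level 1: 16777216
Level 2: 4194304
Level 3: 1048576
Level 4: 262144
Level 5: 65536
Level 6: 16384
Level 7: 4096
Level 8: 1024
Level 9: 256
Level 10: 64
Level 11: 16
Level 12: 4
Level 13: 1

The root is level 0 and the size-1 base case is level 13 (the tree spans levels 0 through 13, i.e. 14 levels counting the root), so the depth is the number of divisions: log_4(67108864) = 13

The recursion tree depth is log_4(67108864) = 13. At each level, the problem size is divided by 4, so it takes 13 divisions to reduce to a base case of size 1. The algorithm makes 3 recursive calls at each level.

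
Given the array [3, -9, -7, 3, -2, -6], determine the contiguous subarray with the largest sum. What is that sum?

Using Kadane's algorithm on [3, -9, -7, 3, -2, -6]:

Scanning through the array:
Position 1 (value -9): max_ending_here = -6, max_so_far = 3
Position 2 (value -7): max_ending_here = -7, max_so_far = 3
Position 3 (value 3): max_ending_here = 3, max_so_far = 3
Position 4 (value -2): max_ending_here = 1, max_so_far = 3
Position 5 (value -6): max_ending_here = -5, max_so_far = 3

Maximum subarray: [3]
Maximum sum: 3

The maximum subarray is [3] with sum 3. This subarray runs from index 0 to index 0.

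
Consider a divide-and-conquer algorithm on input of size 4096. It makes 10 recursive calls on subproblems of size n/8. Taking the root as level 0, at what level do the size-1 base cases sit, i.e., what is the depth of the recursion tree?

For divide and conquer with division factor 8:

Problem sizes at each level:
Level 0: 4096
Level 1: 512
Level 2: 64
Level 3: 8
Level 4: 1

The root is level 0 and the size-1 base case is level 4 (the tree spans levels 0 through 4, i.e. 5 levels counting the root), so the depth is the number of divisions: log_8(4096) = 4

The recursion tree depth is log_8(4096) = 4. At each level, the problem size is divided by 8, so it takes 4 divisions to reduce to a base case of size 1. The algorithm makes 10 recursive calls at each level.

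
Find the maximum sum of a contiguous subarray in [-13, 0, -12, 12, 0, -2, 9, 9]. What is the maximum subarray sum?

Using Kadane's algorithm on [-13, 0, -12, 12, 0, -2, 9, 9]:

Scanning through the array:
Position 1 (value 0): max_ending_here = 0, max_so_far = 0
Position 2 (value -12): max_ending_here = -12, max_so_far = 0
Position 3 (value 12): max_ending_here = 12, max_so_far = 12
Position 4 (value 0): max_ending_here = 12, max_so_far = 12
Position 5 (value -2): max_ending_here = 10, max_so_far = 12
Position 6 (value 9): max_ending_here = 19, max_so_far = 19
Position 7 (value 9): max_ending_here = 28, max_so_far = 28

Maximum subarray: [12, 0, -2, 9, 9]
Maximum sum: 28

The maximum subarray is [12, 0, -2, 9, 9] with sum 28. This subarray runs from index 3 to index 7.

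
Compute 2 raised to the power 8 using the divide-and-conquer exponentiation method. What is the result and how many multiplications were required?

Computing 2^8 by squaring (build up from 2^1; each line after the first costs one multiplication):

2^1 = 2
2^2 = (2^1)^2 = 2^2 = 4
2^4 = (2^2)^2 = 4^2 = 16
2^8 = (2^4)^2 = 16^2 = 256

Result: 256
Multiplications needed: 3 (3 lines after 2^1)

2^8 = 256. Using exponentiation by squaring, this requires 3 multiplications. The key idea: if the exponent is even, square the half-power; if odd, multiply by the base once.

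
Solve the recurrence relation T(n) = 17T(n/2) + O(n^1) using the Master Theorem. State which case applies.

Master Theorem for T(n) = 17T(n/2) + O(n^1):

a = 17, b = 2, c = 1
log_b(a) = log_2(17) = 4.0875

Case 1: c = 1 < log_2(17) = 4.0875
T(n) = O(n^(log_2 17))

For T(n) = 17T(n/2) + O(n^1): log_2(17) = 4.0875. This is Case 1 of the Master Theorem (c < log_b(a), work dominated by leaves), giving O(n^(log_2 17)).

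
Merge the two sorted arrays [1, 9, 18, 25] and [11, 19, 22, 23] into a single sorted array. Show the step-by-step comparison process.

Merging process:

Compare 1 vs 11: take 1 from left. Merged: [1]
Compare 9 vs 11: take 9 from left. Merged: [1, 9]
Compare 18 vs 11: take 11 from right. Merged: [1, 9, 11]
Compare 18 vs 19: take 18 from left. Merged: [1, 9, 11, 18]
Compare 25 vs 19: take 19 from right. Merged: [1, 9, 11, 18, 19]
Compare 25 vs 22: take 22 from right. Merged: [1, 9, 11, 18, 19, 22]
Compare 25 vs 23: take 23 from right. Merged: [1, 9, 11, 18, 19, 22, 23]
Append remaining from left: [25]. Merged: [1, 9, 11, 18, 19, 22, 23, 25]

Final merged array: [1, 9, 11, 18, 19, 22, 23, 25]
Total comparisons: 7

The merged array is [1, 9, 11, 18, 19, 22, 23, 25], requiring 7 comparisons. The merge step runs in O(n) time where n is the total number of elements.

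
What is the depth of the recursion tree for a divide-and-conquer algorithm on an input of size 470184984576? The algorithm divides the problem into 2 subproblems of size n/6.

For divide and conquer with division factor 6:

Problem sizes at each level:
Level 0: 470184984576
Level 1: 78364164096
Level 2: 13060694016
Level 3: 2176782336
Level 4: 362797056
Level 5: 60466176
Level 6: 10077696
Level 7: 1679616
Level 8: 279936
Level 9: 46656
Level 10: 7776
Level 11: 1296
Level 12: 216
Level 13: 36
Level 14: 6
Level 15: 1

The root is level 0 and the size-1 base case is level 15 (the tree spans levels 0 through 15, i.e. 16 levels counting the root), so the depth is the number of divisions: log_6(470184984576) = 15

The recursion tree depth is log_6(470184984576) = 15. At each level, the problem size is divided by 6, so it takes 15 divisions to reduce to a base case of size 1. The algorithm makes 2 recursive calls at each level.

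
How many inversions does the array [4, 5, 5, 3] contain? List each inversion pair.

Finding inversions in [4, 5, 5, 3]:

(0, 3): arr[0]=4 > arr[3]=3
(1, 3): arr[1]=5 > arr[3]=3
(2, 3): arr[2]=5 > arr[3]=3

Total inversions: 3

The array has 3 inversion(s): (0,3), (1,3), (2,3). Each pair (i,j) satisfies i < j and arr[i] > arr[j].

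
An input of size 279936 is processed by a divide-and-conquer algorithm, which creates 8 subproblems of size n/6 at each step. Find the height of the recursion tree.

For divide and conquer with division factor 6:

Problem sizes at each level:
Level 0: 279936
Level 1: 46656
Level 2: 7776
Level 3: 1296
Level 4: 216
Level 5: 36
Level 6: 6
Level 7: 1

The root is level 0 and the size-1 base case is level 7 (the tree spans levels 0 through 7, i.e. 8 levels counting the root), so the depth is the number of divisions: log_6(279936) = 7

The recursion tree depth is log_6(279936) = 7. At each level, the problem size is divided by 6, so it takes 7 divisions to reduce to a base case of size 1. The algorithm makes 8 recursive calls at each level.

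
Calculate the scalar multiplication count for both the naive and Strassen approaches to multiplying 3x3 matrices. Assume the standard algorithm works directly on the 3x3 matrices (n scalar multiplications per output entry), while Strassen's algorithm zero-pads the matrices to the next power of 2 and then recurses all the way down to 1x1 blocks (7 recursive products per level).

Matrix multiplication for 3x3 matrices:

Strassen's algorithm requires power-of-2 dimensions. Pad 3x3 to 4x4 (next power of 2).

Standard algorithm: 3^3 = 27 multiplications
Strassen's algorithm: 7^(log2(4)) = 7^2 = 49 multiplications
Difference: 27 - 49 = -22 (Strassen uses MORE here due to padding overhead — for small or just-over-power-of-2 n, padding can outweigh the per-level savings)

Standard: 27 multiplications (3^3). Strassen: 49 multiplications (7^2, after padding to 4x4). Strassen reduces 8 recursive multiplications to 7 at each level.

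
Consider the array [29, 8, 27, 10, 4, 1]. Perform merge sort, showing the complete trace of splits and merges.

Merge sort trace:

Split: [29, 8, 27, 10, 4, 1] -> [29, 8, 27] and [10, 4, 1]
  Split: [29, 8, 27] -> [29] and [8, 27]
    Split: [8, 27] -> [8] and [27]
    Merge: [8] + [27] -> [8, 27]
  Merge: [29] + [8, 27] -> [8, 27, 29]
  Split: [10, 4, 1] -> [10] and [4, 1]
    Split: [4, 1] -> [4] and [1]
    Merge: [4] + [1] -> [1, 4]
  Merge: [10] + [1, 4] -> [1, 4, 10]
Merge: [8, 27, 29] + [1, 4, 10] -> [1, 4, 8, 10, 27, 29]

Final sorted array: [1, 4, 8, 10, 27, 29]

The merge sort proceeds by recursively splitting the array and merging sorted halves.
After all merges, the sorted array is [1, 4, 8, 10, 27, 29].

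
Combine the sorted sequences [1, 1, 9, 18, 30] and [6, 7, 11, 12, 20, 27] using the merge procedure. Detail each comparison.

Merging process:

Compare 1 vs 6: take 1 from left. Merged: [1]
Compare 1 vs 6: take 1 from left. Merged: [1, 1]
Compare 9 vs 6: take 6 from right. Merged: [1, 1, 6]
Compare 9 vs 7: take 7 from right. Merged: [1, 1, 6, 7]
Compare 9 vs 11: take 9 from left. Merged: [1, 1, 6, 7, 9]
Compare 18 vs 11: take 11 from right. Merged: [1, 1, 6, 7, 9, 11]
Compare 18 vs 12: take 12 from right. Merged: [1, 1, 6, 7, 9, 11, 12]
Compare 18 vs 20: take 18 from left. Merged: [1, 1, 6, 7, 9, 11, 12, 18]
Compare 30 vs 20: take 20 from right. Merged: [1, 1, 6, 7, 9, 11, 12, 18, 20]
Compare 30 vs 27: take 27 from right. Merged: [1, 1, 6, 7, 9, 11, 12, 18, 20, 27]
Append remaining from left: [30]. Merged: [1, 1, 6, 7, 9, 11, 12, 18, 20, 27, 30]

Final merged array: [1, 1, 6, 7, 9, 11, 12, 18, 20, 27, 30]
Total comparisons: 10

The merged array is [1, 1, 6, 7, 9, 11, 12, 18, 20, 27, 30], requiring 10 comparisons. The merge step runs in O(n) time where n is the total number of elements.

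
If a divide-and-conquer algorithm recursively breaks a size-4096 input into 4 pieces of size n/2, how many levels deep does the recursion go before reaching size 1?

For divide and conquer with division factor 2:

Problem sizes at each level:
Level 0: 4096
Level 1: 2048
Level 2: 1024
Level 3: 512
Level 4: 256
Level 5: 128
Level 6: 64
Level 7: 32
Level 8: 16
Level 9: 8
Level 10: 4
Level 11: 2
Level 12: 1

The root is level 0 and the size-1 base case is level 12 (the tree spans levels 0 through 12, i.e. 13 levels counting the root), so the depth is the number of divisions: log_2(4096) = 12

The recursion tree depth is log_2(4096) = 12. At each level, the problem size is divided by 2, so it takes 12 divisions to reduce to a base case of size 1. The algorithm makes 4 recursive calls at each level.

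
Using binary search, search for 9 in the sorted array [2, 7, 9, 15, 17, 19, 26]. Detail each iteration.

Binary search for 9 in [2, 7, 9, 15, 17, 19, 26]:

lo=0, hi=6, mid=3, arr[mid]=15 -> 15 > 9, search left half
lo=0, hi=2, mid=1, arr[mid]=7 -> 7 < 9, search right half
lo=2, hi=2, mid=2, arr[mid]=9 -> Found target at index 2!

Binary search finds 9 at index 2 after 3 comparisons. The search repeatedly halves the search space by comparing with the middle element.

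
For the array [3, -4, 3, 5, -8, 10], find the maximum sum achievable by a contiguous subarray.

Using Kadane's algorithm on [3, -4, 3, 5, -8, 10]:

Scanning through the array:
Position 1 (value -4): max_ending_here = -1, max_so_far = 3
Position 2 (value 3): max_ending_here = 3, max_so_far = 3
Position 3 (value 5): max_ending_here = 8, max_so_far = 8
Position 4 (value -8): max_ending_here = 0, max_so_far = 8
Position 5 (value 10): max_ending_here = 10, max_so_far = 10

Maximum subarray: [3, 5, -8, 10]
Maximum sum: 10

The maximum subarray is [3, 5, -8, 10] with sum 10. This subarray runs from index 2 to index 5.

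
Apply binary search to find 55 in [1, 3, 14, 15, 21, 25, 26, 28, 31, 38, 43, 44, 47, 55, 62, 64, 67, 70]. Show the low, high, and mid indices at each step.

Binary search for 55 in [1, 3, 14, 15, 21, 25, 26, 28, 31, 38, 43, 44, 47, 55, 62, 64, 67, 70]:

lo=0, hi=17, mid=8, arr[mid]=31 -> 31 < 55, search right half
lo=9, hi=17, mid=13, arr[mid]=55 -> Found target at index 13!

Binary search finds 55 at index 13 after 2 comparisons. The search repeatedly halves the search space by comparing with the middle element.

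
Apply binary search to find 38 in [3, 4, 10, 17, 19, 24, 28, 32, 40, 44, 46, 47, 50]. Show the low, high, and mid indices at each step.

Binary search for 38 in [3, 4, 10, 17, 19, 24, 28, 32, 40, 44, 46, 47, 50]:

lo=0, hi=12, mid=6, arr[mid]=28 -> 28 < 38, search right half
lo=7, hi=12, mid=9, arr[mid]=44 -> 44 > 38, search left half
lo=7, hi=8, mid=7, arr[mid]=32 -> 32 < 38, search right half
lo=8, hi=8, mid=8, arr[mid]=40 -> 40 > 38, search left half
lo=8 > hi=7, target 38 not found

Binary search determines that 38 is not in the array after 4 comparisons. The search space was exhausted without finding the target.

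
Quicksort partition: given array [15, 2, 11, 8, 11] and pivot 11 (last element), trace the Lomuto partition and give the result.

Lomuto partition with pivot = 11:

Initial array: [15, 2, 11, 8, 11]

arr[0]=15 > 11: no swap
arr[1]=2 <= 11: swap with position 0, array becomes [2, 15, 11, 8, 11]
arr[2]=11 <= 11: swap with position 1, array becomes [2, 11, 15, 8, 11]
arr[3]=8 <= 11: swap with position 2, array becomes [2, 11, 8, 15, 11]

Place pivot at position 3: [2, 11, 8, 11, 15]
Pivot position: 3

After partitioning with pivot 11, the array becomes [2, 11, 8, 11, 15]. The pivot is placed at index 3. All elements to the left of the pivot are <= 11, and all elements to the right are > 11.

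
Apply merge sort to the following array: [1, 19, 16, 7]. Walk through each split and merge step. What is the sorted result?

Merge sort trace:

Split: [1, 19, 16, 7] -> [1, 19] and [16, 7]
  Split: [1, 19] -> [1] and [19]
  Merge: [1] + [19] -> [1, 19]
  Split: [16, 7] -> [16] and [7]
  Merge: [16] + [7] -> [7, 16]
Merge: [1, 19] + [7, 16] -> [1, 7, 16, 19]

Final sorted array: [1, 7, 16, 19]

The merge sort proceeds by recursively splitting the array and merging sorted halves.
After all merges, the sorted array is [1, 7, 16, 19].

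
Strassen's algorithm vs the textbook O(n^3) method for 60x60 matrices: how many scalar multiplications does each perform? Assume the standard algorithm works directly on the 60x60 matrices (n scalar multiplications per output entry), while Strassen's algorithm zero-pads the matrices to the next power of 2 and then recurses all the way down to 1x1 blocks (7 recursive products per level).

Matrix multiplication for 60x60 matrices:

Strassen's algorithm requires power-of-2 dimensions. Pad 60x60 to 64x64 (next power of 2).

Standard algorithm: 60^3 = 216000 multiplications
Strassen's algorithm: 7^(log2(64)) = 7^6 = 117649 multiplications
Savings: 216000 - 117649 = 98351 multiplications

Standard: 216000 multiplications (60^3). Strassen: 117649 multiplications (7^6, after padding to 64x64). Strassen reduces 8 recursive multiplications to 7 at each level.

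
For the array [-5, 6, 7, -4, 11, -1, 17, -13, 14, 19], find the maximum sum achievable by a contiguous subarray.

Using Kadane's algorithm on [-5, 6, 7, -4, 11, -1, 17, -13, 14, 19]:

Scanning through the array:
Position 1 (value 6): max_ending_here = 6, max_so_far = 6
Position 2 (value 7): max_ending_here = 13, max_so_far = 13
Position 3 (value -4): max_ending_here = 9, max_so_far = 13
Position 4 (value 11): max_ending_here = 20, max_so_far = 20
Position 5 (value -1): max_ending_here = 19, max_so_far = 20
Position 6 (value 17): max_ending_here = 36, max_so_far = 36
Position 7 (value -13): max_ending_here = 23, max_so_far = 36
Position 8 (value 14): max_ending_here = 37, max_so_far = 37
Position 9 (value 19): max_ending_here = 56, max_so_far = 56

Maximum subarray: [6, 7, -4, 11, -1, 17, -13, 14, 19]
Maximum sum: 56

The maximum subarray is [6, 7, -4, 11, -1, 17, -13, 14, 19] with sum 56. This subarray runs from index 1 to index 9.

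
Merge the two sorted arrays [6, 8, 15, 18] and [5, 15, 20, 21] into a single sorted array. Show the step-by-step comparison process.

Merging process:

Compare 6 vs 5: take 5 from right. Merged: [5]
Compare 6 vs 15: take 6 from left. Merged: [5, 6]
Compare 8 vs 15: take 8 from left. Merged: [5, 6, 8]
Compare 15 vs 15: take 15 from left. Merged: [5, 6, 8, 15]
Compare 18 vs 15: take 15 from right. Merged: [5, 6, 8, 15, 15]
Compare 18 vs 20: take 18 from left. Merged: [5, 6, 8, 15, 15, 18]
Append remaining from right: [20, 21]. Merged: [5, 6, 8, 15, 15, 18, 20, 21]

Final merged array: [5, 6, 8, 15, 15, 18, 20, 21]
Total comparisons: 6

The merged array is [5, 6, 8, 15, 15, 18, 20, 21], requiring 6 comparisons. The merge step runs in O(n) time where n is the total number of elements.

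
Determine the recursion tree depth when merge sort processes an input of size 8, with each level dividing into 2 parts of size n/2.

For divide and conquer with division factor 2:

Problem sizes at each level:
Level 0: 8
Level 1: 4
Level 2: 2
Level 3: 1

The root is level 0 and the size-1 base case is level 3 (the tree spans levels 0 through 3, i.e. 4 levels counting the root), so the depth is the number of divisions: log_2(8) = 3

The recursion tree depth is log_2(8) = 3. At each level, the problem size is divided by 2, so it takes 3 divisions to reduce to a base case of size 1. The algorithm makes 2 recursive calls at each level.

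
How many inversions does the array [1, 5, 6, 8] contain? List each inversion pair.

Finding inversions in [1, 5, 6, 8]:


Total inversions: 0

The array has 0 inversions. It is already sorted.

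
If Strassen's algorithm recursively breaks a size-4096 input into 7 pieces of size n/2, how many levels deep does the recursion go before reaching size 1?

For divide and conquer with division factor 2:

Problem sizes at each level:
Level 0: 4096
Level 1: 2048
Level 2: 1024
Level 3: 512
Level 4: 256
Level 5: 128
Level 6: 64
Level 7: 32
Level 8: 16
Level 9: 8
Level 10: 4
Level 11: 2
Level 12: 1

The root is level 0 and the size-1 base case is level 12 (the tree spans levels 0 through 12, i.e. 13 levels counting the root), so the depth is the number of divisions: log_2(4096) = 12

The recursion tree depth is log_2(4096) = 12. At each level, the problem size is divided by 2, so it takes 12 divisions to reduce to a base case of size 1. The algorithm makes 7 recursive calls at each level.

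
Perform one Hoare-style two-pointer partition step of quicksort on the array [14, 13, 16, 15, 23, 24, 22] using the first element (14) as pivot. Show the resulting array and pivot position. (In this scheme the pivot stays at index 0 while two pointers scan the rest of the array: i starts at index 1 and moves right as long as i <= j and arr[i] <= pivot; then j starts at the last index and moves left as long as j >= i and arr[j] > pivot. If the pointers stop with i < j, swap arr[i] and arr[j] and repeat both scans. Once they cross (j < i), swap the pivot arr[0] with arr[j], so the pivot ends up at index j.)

Hoare-style two-pointer partition with pivot = 14:

Initial array: [14, 13, 16, 15, 23, 24, 22]

Pointers start at i = 1, j = 6.
i ends at 2, j ends at 1: the pointers have crossed (j < i), so scanning stops.

Swap pivot arr[0] with arr[1] to place pivot at position 1: [13, 14, 16, 15, 23, 24, 22]
Pivot position: 1

After partitioning with pivot 14, the array becomes [13, 14, 16, 15, 23, 24, 22]. The pivot is placed at index 1. All elements to the left of the pivot are <= 14, and all elements to the right are > 14.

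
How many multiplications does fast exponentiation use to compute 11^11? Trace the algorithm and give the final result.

Computing 11^11 by squaring (build up from 11^1; each line after the first costs one multiplication):

11^1 = 11
11^2 = (11^1)^2 = 11^2 = 121
11^4 = (11^2)^2 = 121^2 = 14641
11^5 = 11 * 11^4 = 11 * 14641 = 161051
11^10 = (11^5)^2 = 161051^2 = 25937424601
11^11 = 11 * 11^10 = 11 * 25937424601 = 285311670611

Result: 285311670611
Multiplications needed: 5 (5 lines after 11^1)

11^11 = 285311670611. Using exponentiation by squaring, this requires 5 multiplications. The key idea: if the exponent is even, square the half-power; if odd, multiply by the base once.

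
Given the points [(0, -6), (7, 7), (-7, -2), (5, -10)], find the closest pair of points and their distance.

Computing all pairwise distances among 4 points:

d((0, -6), (7, 7)) = 14.7648
d((0, -6), (-7, -2)) = 8.0623
d((0, -6), (5, -10)) = 6.4031 <-- minimum
d((7, 7), (-7, -2)) = 16.6433
d((7, 7), (5, -10)) = 17.1172
d((-7, -2), (5, -10)) = 14.4222

Closest pair: (0, -6) and (5, -10) with distance 6.4031

The closest pair is (0, -6) and (5, -10) with Euclidean distance 6.4031. For 4 points, brute-force pairwise comparison is shown above. For large n, the divide-and-conquer algorithm (sort by x, recurse on halves, check the dividing strip) achieves O(n log n).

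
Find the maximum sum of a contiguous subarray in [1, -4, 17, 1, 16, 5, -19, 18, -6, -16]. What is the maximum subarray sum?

Using Kadane's algorithm on [1, -4, 17, 1, 16, 5, -19, 18, -6, -16]:

Scanning through the array:
Position 1 (value -4): max_ending_here = -3, max_so_far = 1
Position 2 (value 17): max_ending_here = 17, max_so_far = 17
Position 3 (value 1): max_ending_here = 18, max_so_far = 18
Position 4 (value 16): max_ending_here = 34, max_so_far = 34
Position 5 (value 5): max_ending_here = 39, max_so_far = 39
Position 6 (value -19): max_ending_here = 20, max_so_far = 39
Position 7 (value 18): max_ending_here = 38, max_so_far = 39
Position 8 (value -6): max_ending_here = 32, max_so_far = 39
Position 9 (value -16): max_ending_here = 16, max_so_far = 39

Maximum subarray: [17, 1, 16, 5]
Maximum sum: 39

The maximum subarray is [17, 1, 16, 5] with sum 39. This subarray runs from index 2 to index 5.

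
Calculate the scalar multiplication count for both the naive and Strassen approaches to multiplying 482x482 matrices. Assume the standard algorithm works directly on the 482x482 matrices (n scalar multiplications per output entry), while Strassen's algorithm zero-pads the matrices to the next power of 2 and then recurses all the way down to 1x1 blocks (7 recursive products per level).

Matrix multiplication for 482x482 matrices:

Strassen's algorithm requires power-of-2 dimensions. Pad 482x482 to 512x512 (next power of 2).

Standard algorithm: 482^3 = 111980168 multiplications
Strassen's algorithm: 7^(log2(512)) = 7^9 = 40353607 multiplications
Savings: 111980168 - 40353607 = 71626561 multiplications

Standard: 111980168 multiplications (482^3). Strassen: 40353607 multiplications (7^9, after padding to 512x512). Strassen reduces 8 recursive multiplications to 7 at each level.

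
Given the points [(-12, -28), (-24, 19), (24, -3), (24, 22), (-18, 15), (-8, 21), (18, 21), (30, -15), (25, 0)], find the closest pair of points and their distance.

Computing all pairwise distances among 9 points:

d((-12, -28), (-24, 19)) = 48.5077
d((-12, -28), (24, -3)) = 43.8292
d((-12, -28), (24, 22)) = 61.6117
d((-12, -28), (-18, 15)) = 43.4166
d((-12, -28), (-8, 21)) = 49.163
d((-12, -28), (18, 21)) = 57.4543
d((-12, -28), (30, -15)) = 43.9659
d((-12, -28), (25, 0)) = 46.4004
d((-24, 19), (24, -3)) = 52.8015
d((-24, 19), (24, 22)) = 48.0937
d((-24, 19), (-18, 15)) = 7.2111
d((-24, 19), (-8, 21)) = 16.1245
d((-24, 19), (18, 21)) = 42.0476
d((-24, 19), (30, -15)) = 63.8122
d((-24, 19), (25, 0)) = 52.5547
d((24, -3), (24, 22)) = 25.0
d((24, -3), (-18, 15)) = 45.6946
d((24, -3), (-8, 21)) = 40.0
d((24, -3), (18, 21)) = 24.7386
d((24, -3), (30, -15)) = 13.4164
d((24, -3), (25, 0)) = 3.1623 <-- minimum
d((24, 22), (-18, 15)) = 42.5793
d((24, 22), (-8, 21)) = 32.0156
d((24, 22), (18, 21)) = 6.0828
d((24, 22), (30, -15)) = 37.4833
d((24, 22), (25, 0)) = 22.0227
d((-18, 15), (-8, 21)) = 11.6619
d((-18, 15), (18, 21)) = 36.4966
d((-18, 15), (30, -15)) = 56.6039
d((-18, 15), (25, 0)) = 45.5412
d((-8, 21), (18, 21)) = 26.0
d((-8, 21), (30, -15)) = 52.345
d((-8, 21), (25, 0)) = 39.1152
d((18, 21), (30, -15)) = 37.9473
d((18, 21), (25, 0)) = 22.1359
d((30, -15), (25, 0)) = 15.8114

Closest pair: (24, -3) and (25, 0) with distance 3.1623

The closest pair is (24, -3) and (25, 0) with Euclidean distance 3.1623. For 9 points, brute-force pairwise comparison is shown above. For large n, the divide-and-conquer algorithm (sort by x, recurse on halves, check the dividing strip) achieves O(n log n).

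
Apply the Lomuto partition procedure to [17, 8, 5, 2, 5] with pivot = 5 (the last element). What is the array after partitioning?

Lomuto partition with pivot = 5:

Initial array: [17, 8, 5, 2, 5]

arr[0]=17 > 5: no swap
arr[1]=8 > 5: no swap
arr[2]=5 <= 5: swap with position 0, array becomes [5, 8, 17, 2, 5]
arr[3]=2 <= 5: swap with position 1, array becomes [5, 2, 17, 8, 5]

Place pivot at position 2: [5, 2, 5, 8, 17]
Pivot position: 2

After partitioning with pivot 5, the array becomes [5, 2, 5, 8, 17]. The pivot is placed at index 2. All elements to the left of the pivot are <= 5, and all elements to the right are > 5.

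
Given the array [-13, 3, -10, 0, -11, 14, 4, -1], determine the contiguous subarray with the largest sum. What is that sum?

Using Kadane's algorithm on [-13, 3, -10, 0, -11, 14, 4, -1]:

Scanning through the array:
Position 1 (value 3): max_ending_here = 3, max_so_far = 3
Position 2 (value -10): max_ending_here = -7, max_so_far = 3
Position 3 (value 0): max_ending_here = 0, max_so_far = 3
Position 4 (value -11): max_ending_here = -11, max_so_far = 3
Position 5 (value 14): max_ending_here = 14, max_so_far = 14
Position 6 (value 4): max_ending_here = 18, max_so_far = 18
Position 7 (value -1): max_ending_here = 17, max_so_far = 18

Maximum subarray: [14, 4]
Maximum sum: 18

The maximum subarray is [14, 4] with sum 18. This subarray runs from index 5 to index 6.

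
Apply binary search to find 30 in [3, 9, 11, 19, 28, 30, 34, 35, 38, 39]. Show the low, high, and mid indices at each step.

Binary search for 30 in [3, 9, 11, 19, 28, 30, 34, 35, 38, 39]:

lo=0, hi=9, mid=4, arr[mid]=28 -> 28 < 30, search right half
lo=5, hi=9, mid=7, arr[mid]=35 -> 35 > 30, search left half
lo=5, hi=6, mid=5, arr[mid]=30 -> Found target at index 5!

Binary search finds 30 at index 5 after 3 comparisons. The search repeatedly halves the search space by comparing with the middle element.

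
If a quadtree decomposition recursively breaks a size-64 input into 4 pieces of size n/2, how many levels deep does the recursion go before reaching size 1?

For divide and conquer with division factor 2:

Problem sizes at each level:
Level 0: 64
Level 1: 32
Level 2: 16
Level 3: 8
Level 4: 4
Level 5: 2
Level 6: 1

The root is level 0 and the size-1 base case is level 6 (the tree spans levels 0 through 6, i.e. 7 levels counting the root), so the depth is the number of divisions: log_2(64) = 6

The recursion tree depth is log_2(64) = 6. At each level, the problem size is divided by 2, so it takes 6 divisions to reduce to a base case of size 1. The algorithm makes 4 recursive calls at each level.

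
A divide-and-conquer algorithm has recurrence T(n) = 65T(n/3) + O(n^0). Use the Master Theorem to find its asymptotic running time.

Master Theorem for T(n) = 65T(n/3) + O(n^0):

a = 65, b = 3, c = 0
log_b(a) = log_3(65) = 3.7997

Case 1: c = 0 < log_3(65) = 3.7997
T(n) = O(n^(log_3 65))

For T(n) = 65T(n/3) + O(n^0): log_3(65) = 3.7997. This is Case 1 of the Master Theorem (c < log_b(a), work dominated by leaves), giving O(n^(log_3 65)).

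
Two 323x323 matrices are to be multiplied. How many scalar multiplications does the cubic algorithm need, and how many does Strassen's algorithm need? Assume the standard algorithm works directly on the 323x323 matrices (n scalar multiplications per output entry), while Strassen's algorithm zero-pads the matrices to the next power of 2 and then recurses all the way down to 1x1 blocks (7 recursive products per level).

Matrix multiplication for 323x323 matrices:

Strassen's algorithm requires power-of-2 dimensions. Pad 323x323 to 512x512 (next power of 2).

Standard algorithm: 323^3 = 33698267 multiplications
Strassen's algorithm: 7^(log2(512)) = 7^9 = 40353607 multiplications
Difference: 33698267 - 40353607 = -6655340 (Strassen uses MORE here due to padding overhead — for small or just-over-power-of-2 n, padding can outweigh the per-level savings)

Standard: 33698267 multiplications (323^3). Strassen: 40353607 multiplications (7^9, after padding to 512x512). Strassen reduces 8 recursive multiplications to 7 at each level.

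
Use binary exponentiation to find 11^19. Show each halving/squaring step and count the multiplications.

Computing 11^19 by squaring (build up from 11^1; each line after the first costs one multiplication):

11^1 = 11
11^2 = (11^1)^2 = 11^2 = 121
11^4 = (11^2)^2 = 121^2 = 14641
11^8 = (11^4)^2 = 14641^2 = 214358881
11^9 = 11 * 11^8 = 11 * 214358881 = 2357947691
11^18 = (11^9)^2 = 2357947691^2 = 5559917313492231481
11^19 = 11 * 11^18 = 11 * 5559917313492231481 = 61159090448414546291

Result: 61159090448414546291
Multiplications needed: 6 (6 lines after 11^1)

11^19 = 61159090448414546291. Using exponentiation by squaring, this requires 6 multiplications. The key idea: if the exponent is even, square the half-power; if odd, multiply by the base once.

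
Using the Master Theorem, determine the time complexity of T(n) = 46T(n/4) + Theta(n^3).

Master Theorem for T(n) = 46T(n/4) + O(n^3):

a = 46, b = 4, c = 3
log_b(a) = log_4(46) = 2.7618

Case 3: c = 3 > log_4(46) = 2.7618
T(n) = O(n^3) = O(n^3)

For T(n) = 46T(n/4) + O(n^3): log_4(46) = 2.7618. This is Case 3 of the Master Theorem (c > log_b(a), work dominated by root), giving O(n^3).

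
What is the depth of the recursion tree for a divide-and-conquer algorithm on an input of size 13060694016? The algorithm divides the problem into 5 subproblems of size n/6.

For divide and conquer with division factor 6:

Problem sizes at each level:
Level 0: 13060694016
Level 1: 2176782336
Level 2: 362797056
Level 3: 60466176
Level 4: 10077696
Level 5: 1679616
Level 6: 279936
Level 7: 46656
Level 8: 7776
Level 9: 1296
Level 10: 216
Level 11: 36
Level 12: 6
Level 13: 1

The root is level 0 and the size-1 base case is level 13 (the tree spans levels 0 through 13, i.e. 14 levels counting the root), so the depth is the number of divisions: log_6(13060694016) = 13

The recursion tree depth is log_6(13060694016) = 13. At each level, the problem size is divided by 6, so it takes 13 divisions to reduce to a base case of size 1. The algorithm makes 5 recursive calls at each level.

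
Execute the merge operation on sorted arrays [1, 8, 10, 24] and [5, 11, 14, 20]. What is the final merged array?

Merging process:

Compare 1 vs 5: take 1 from left. Merged: [1]
Compare 8 vs 5: take 5 from right. Merged: [1, 5]
Compare 8 vs 11: take 8 from left. Merged: [1, 5, 8]
Compare 10 vs 11: take 10 from left. Merged: [1, 5, 8, 10]
Compare 24 vs 11: take 11 from right. Merged: [1, 5, 8, 10, 11]
Compare 24 vs 14: take 14 from right. Merged: [1, 5, 8, 10, 11, 14]
Compare 24 vs 20: take 20 from right. Merged: [1, 5, 8, 10, 11, 14, 20]
Append remaining from left: [24]. Merged: [1, 5, 8, 10, 11, 14, 20, 24]

Final merged array: [1, 5, 8, 10, 11, 14, 20, 24]
Total comparisons: 7

The merged array is [1, 5, 8, 10, 11, 14, 20, 24], requiring 7 comparisons. The merge step runs in O(n) time where n is the total number of elements.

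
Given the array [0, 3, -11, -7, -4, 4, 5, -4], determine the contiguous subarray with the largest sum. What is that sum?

Using Kadane's algorithm on [0, 3, -11, -7, -4, 4, 5, -4]:

Scanning through the array:
Position 1 (value 3): max_ending_here = 3, max_so_far = 3
Position 2 (value -11): max_ending_here = -8, max_so_far = 3
Position 3 (value -7): max_ending_here = -7, max_so_far = 3
Position 4 (value -4): max_ending_here = -4, max_so_far = 3
Position 5 (value 4): max_ending_here = 4, max_so_far = 4
Position 6 (value 5): max_ending_here = 9, max_so_far = 9
Position 7 (value -4): max_ending_here = 5, max_so_far = 9

Maximum subarray: [4, 5]
Maximum sum: 9

The maximum subarray is [4, 5] with sum 9. This subarray runs from index 5 to index 6.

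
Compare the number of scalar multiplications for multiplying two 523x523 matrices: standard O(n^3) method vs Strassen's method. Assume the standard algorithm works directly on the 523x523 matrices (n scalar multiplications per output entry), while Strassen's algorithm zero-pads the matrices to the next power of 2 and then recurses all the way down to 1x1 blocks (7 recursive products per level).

Matrix multiplication for 523x523 matrices:

Strassen's algorithm requires power-of-2 dimensions. Pad 523x523 to 1024x1024 (next power of 2).

Standard algorithm: 523^3 = 143055667 multiplications
Strassen's algorithm: 7^(log2(1024)) = 7^10 = 282475249 multiplications
Difference: 143055667 - 282475249 = -139419582 (Strassen uses MORE here due to padding overhead — for small or just-over-power-of-2 n, padding can outweigh the per-level savings)

Standard: 143055667 multiplications (523^3). Strassen: 282475249 multiplications (7^10, after padding to 1024x1024). Strassen reduces 8 recursive multiplications to 7 at each level.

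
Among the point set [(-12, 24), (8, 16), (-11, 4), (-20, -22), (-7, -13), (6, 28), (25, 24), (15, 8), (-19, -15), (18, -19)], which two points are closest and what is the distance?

Computing all pairwise distances among 10 points:

d((-12, 24), (8, 16)) = 21.5407
d((-12, 24), (-11, 4)) = 20.025
d((-12, 24), (-20, -22)) = 46.6905
d((-12, 24), (-7, -13)) = 37.3363
d((-12, 24), (6, 28)) = 18.4391
d((-12, 24), (25, 24)) = 37.0
d((-12, 24), (15, 8)) = 31.3847
d((-12, 24), (-19, -15)) = 39.6232
d((-12, 24), (18, -19)) = 52.4309
d((8, 16), (-11, 4)) = 22.4722
d((8, 16), (-20, -22)) = 47.2017
d((8, 16), (-7, -13)) = 32.6497
d((8, 16), (6, 28)) = 12.1655
d((8, 16), (25, 24)) = 18.7883
d((8, 16), (15, 8)) = 10.6301
d((8, 16), (-19, -15)) = 41.1096
d((8, 16), (18, -19)) = 36.4005
d((-11, 4), (-20, -22)) = 27.5136
d((-11, 4), (-7, -13)) = 17.4642
d((-11, 4), (6, 28)) = 29.4109
d((-11, 4), (25, 24)) = 41.1825
d((-11, 4), (15, 8)) = 26.3059
d((-11, 4), (-19, -15)) = 20.6155
d((-11, 4), (18, -19)) = 37.0135
d((-20, -22), (-7, -13)) = 15.8114
d((-20, -22), (6, 28)) = 56.356
d((-20, -22), (25, 24)) = 64.3506
d((-20, -22), (15, 8)) = 46.0977
d((-20, -22), (-19, -15)) = 7.0711 <-- minimum
d((-20, -22), (18, -19)) = 38.1182
d((-7, -13), (6, 28)) = 43.0116
d((-7, -13), (25, 24)) = 48.9183
d((-7, -13), (15, 8)) = 30.4138
d((-7, -13), (-19, -15)) = 12.1655
d((-7, -13), (18, -19)) = 25.7099
d((6, 28), (25, 24)) = 19.4165
d((6, 28), (15, 8)) = 21.9317
d((6, 28), (-19, -15)) = 49.7393
d((6, 28), (18, -19)) = 48.5077
d((25, 24), (15, 8)) = 18.868
d((25, 24), (-19, -15)) = 58.7963
d((25, 24), (18, -19)) = 43.566
d((15, 8), (-19, -15)) = 41.0488
d((15, 8), (18, -19)) = 27.1662
d((-19, -15), (18, -19)) = 37.2156

Closest pair: (-20, -22) and (-19, -15) with distance 7.0711

The closest pair is (-20, -22) and (-19, -15) with Euclidean distance 7.0711. For 10 points, brute-force pairwise comparison is shown above. For large n, the divide-and-conquer algorithm (sort by x, recurse on halves, check the dividing strip) achieves O(n log n).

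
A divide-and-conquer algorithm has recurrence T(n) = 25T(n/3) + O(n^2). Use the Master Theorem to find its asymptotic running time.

Master Theorem for T(n) = 25T(n/3) + O(n^2):

a = 25, b = 3, c = 2
log_b(a) = log_3(25) = 2.9299

Case 1: c = 2 < log_3(25) = 2.9299
T(n) = O(n^(log_3 25))

For T(n) = 25T(n/3) + O(n^2): log_3(25) = 2.9299. This is Case 1 of the Master Theorem (c < log_b(a), work dominated by leaves), giving O(n^(log_3 25)).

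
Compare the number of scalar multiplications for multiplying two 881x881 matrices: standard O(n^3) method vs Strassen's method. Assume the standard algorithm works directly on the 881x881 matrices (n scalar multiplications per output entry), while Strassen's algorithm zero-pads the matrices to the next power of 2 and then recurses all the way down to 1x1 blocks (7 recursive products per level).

Matrix multiplication for 881x881 matrices:

Strassen's algorithm requires power-of-2 dimensions. Pad 881x881 to 1024x1024 (next power of 2).

Standard algorithm: 881^3 = 683797841 multiplications
Strassen's algorithm: 7^(log2(1024)) = 7^10 = 282475249 multiplications
Savings: 683797841 - 282475249 = 401322592 multiplications

Standard: 683797841 multiplications (881^3). Strassen: 282475249 multiplications (7^10, after padding to 1024x1024). Strassen reduces 8 recursive multiplications to 7 at each level.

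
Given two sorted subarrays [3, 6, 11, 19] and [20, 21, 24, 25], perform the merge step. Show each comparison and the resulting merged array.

Merging process:

Compare 3 vs 20: take 3 from left. Merged: [3]
Compare 6 vs 20: take 6 from left. Merged: [3, 6]
Compare 11 vs 20: take 11 from left. Merged: [3, 6, 11]
Compare 19 vs 20: take 19 from left. Merged: [3, 6, 11, 19]
Append remaining from right: [20, 21, 24, 25]. Merged: [3, 6, 11, 19, 20, 21, 24, 25]

Final merged array: [3, 6, 11, 19, 20, 21, 24, 25]
Total comparisons: 4

The merged array is [3, 6, 11, 19, 20, 21, 24, 25], requiring 4 comparisons. The merge step runs in O(n) time where n is the total number of elements.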